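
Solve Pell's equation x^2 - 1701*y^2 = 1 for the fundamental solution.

(x, y) = (665335, 16132)

First expand sqrt(1701) as a continued fraction. With x_i = (sqrt(1701) + m_i)/d_i and (m_0, d_0) = (0, 1): a_0 = floor(sqrt(1701)) = 41, since 41^2 = 1681 <= 1701 < 1764 = 42^2.
Iterate m_{i+1} = d_i*a_i - m_i, d_{i+1} = (1701 - m_{i+1}^2)/d_i, a_{i+1} = floor((a_0 + m_{i+1})/d_{i+1}):
  m_1 = 1*41 - 0 = 41, d_1 = (1701 - 41^2)/1 = 20/1 = 20, a_1 = floor((41 + 41)/20) = 4.
  m_2 = 20*4 - 41 = 39, d_2 = (1701 - 39^2)/20 = 180/20 = 9, a_2 = floor((41 + 39)/9) = 8.
  m_3 = 9*8 - 39 = 33, d_3 = (1701 - 33^2)/9 = 612/9 = 68, a_3 = floor((41 + 33)/68) = 1.
  m_4 = 68*1 - 33 = 35, d_4 = (1701 - 35^2)/68 = 476/68 = 7, a_4 = floor((41 + 35)/7) = 10.
  m_5 = 7*10 - 35 = 35, d_5 = (1701 - 35^2)/7 = 476/7 = 68, a_5 = floor((41 + 35)/68) = 1.
  m_6 = 68*1 - 35 = 33, d_6 = (1701 - 33^2)/68 = 612/68 = 9, a_6 = floor((41 + 33)/9) = 8.
  m_7 = 9*8 - 33 = 39, d_7 = (1701 - 39^2)/9 = 180/9 = 20, a_7 = floor((41 + 39)/20) = 4.
  m_8 = 20*4 - 39 = 41, d_8 = (1701 - 41^2)/20 = 20/20 = 1, a_8 = floor((41 + 41)/1) = 82.
  m_9 = 1*82 - 41 = 41, d_9 = (1701 - 41^2)/1 = 20/1 = 20: (m_9, d_9) = (m_1, d_1) = (41, 20), so from here the quotients repeat a_1, ..., a_8; the period length is 8.
So sqrt(1701) = [41; (4, 8, 1, 10, 1, 8, 4, 82)] with period length k = 8.
k is even, so the fundamental solution of x^2 - 1701y^2 = 1 is (p_{k-1}, q_{k-1}) = (p_7, q_7); compute convergents through index 7.
Convergents (p_i = a_i*p_{i-1} + p_{i-2}, q_i = a_i*q_{i-1} + q_{i-2} with p_{-2}=0, p_{-1}=1, q_{-2}=1, q_{-1}=0):
  i=0: a_0=41, p_0 = 41*1 + 0 = 41, q_0 = 41*0 + 1 = 1.
  i=1: a_1=4, p_1 = 4*41 + 1 = 165, q_1 = 4*1 + 0 = 4.
  i=2: a_2=8, p_2 = 8*165 + 41 = 1361, q_2 = 8*4 + 1 = 33.
  i=3: a_3=1, p_3 = 1*1361 + 165 = 1526, q_3 = 1*33 + 4 = 37.
  i=4: a_4=10, p_4 = 10*1526 + 1361 = 16621, q_4 = 10*37 + 33 = 403.
  i=5: a_5=1, p_5 = 1*16621 + 1526 = 18147, q_5 = 1*403 + 37 = 440.
  i=6: a_6=8, p_6 = 8*18147 + 16621 = 161797, q_6 = 8*440 + 403 = 3923.
  i=7: a_7=4, p_7 = 4*161797 + 18147 = 665335, q_7 = 4*3923 + 440 = 16132.
Check: 665335^2 - 1701*16132^2 = 442670662225 - 442670662224 = 1, so (x, y) = (665335, 16132) solves the equation, and by the theorem it is the least positive solution.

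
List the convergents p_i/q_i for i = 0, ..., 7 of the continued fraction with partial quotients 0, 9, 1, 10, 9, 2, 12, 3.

Using the convergent recurrence p_i = a_i*p_{i-1} + p_{i-2}, q_i = a_i*q_{i-1} + q_{i-2} with p_{-2}=0, p_{-1}=1, q_{-2}=1, q_{-1}=0:
  i=0: a_0=0, p_0 = 0*1 + 0 = 0, q_0 = 0*0 + 1 = 1.
  i=1: a_1=9, p_1 = 9*0 + 1 = 1, q_1 = 9*1 + 0 = 9.
  i=2: a_2=1, p_2 = 1*1 + 0 = 1, q_2 = 1*9 + 1 = 10.
  i=3: a_3=10, p_3 = 10*1 + 1 = 11, q_3 = 10*10 + 9 = 109.
  i=4: a_4=9, p_4 = 9*11 + 1 = 100, q_4 = 9*109 + 10 = 991.
  i=5: a_5=2, p_5 = 2*100 + 11 = 211, q_5 = 2*991 + 109 = 2091.
  i=6: a_6=12, p_6 = 12*211 + 100 = 2632, q_6 = 12*2091 + 991 = 26083.
  i=7: a_7=3, p_7 = 3*2632 + 211 = 8107, q_7 = 3*26083 + 2091 = 80340.

0/1, 1/9, 1/10, 11/109, 100/991, 211/2091, 2632/26083, 8107/80340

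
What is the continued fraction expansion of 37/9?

[4; 9]

Run the Euclidean algorithm on 37 and 9; the successive quotients are the partial quotients a_0, a_1, ... (each step inverts the fractional part left over by the previous one):
  37 = 4*9 + 1, so a_0 = 4.
  9 = 9*1 + 0, so a_1 = 9.
The remainder reaches 0 after 2 divisions, so the expansion has 2 partial quotients, read off in order.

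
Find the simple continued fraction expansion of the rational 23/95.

[0; 4, 7, 1, 2]

Run the Euclidean algorithm on 23 and 95; the successive quotients are the partial quotients a_0, a_1, ... (each step inverts the fractional part left over by the previous one):
  23 = 0*95 + 23, so a_0 = 0.
  95 = 4*23 + 3, so a_1 = 4.
  23 = 7*3 + 2, so a_2 = 7.
  3 = 1*2 + 1, so a_3 = 1.
  2 = 2*1 + 0, so a_4 = 2.
The remainder reaches 0 after 5 divisions, so the expansion has 5 partial quotients, read off in order.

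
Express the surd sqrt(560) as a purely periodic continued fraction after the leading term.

[23; (1, 1, 1, 46)]

Write x_i = (sqrt(560) + m_i)/d_i with (m_0, d_0) = (0, 1). a_0 = floor(sqrt(560)) = 23, since 23^2 = 529 <= 560 < 576 = 24^2.
Iterate m_{i+1} = d_i*a_i - m_i, d_{i+1} = (560 - m_{i+1}^2)/d_i, a_{i+1} = floor((a_0 + m_{i+1})/d_{i+1}):
  m_1 = 1*23 - 0 = 23, d_1 = (560 - 23^2)/1 = 31/1 = 31, a_1 = floor((23 + 23)/31) = 1.
  m_2 = 31*1 - 23 = 8, d_2 = (560 - 8^2)/31 = 496/31 = 16, a_2 = floor((23 + 8)/16) = 1.
  m_3 = 16*1 - 8 = 8, d_3 = (560 - 8^2)/16 = 496/16 = 31, a_3 = floor((23 + 8)/31) = 1.
  m_4 = 31*1 - 8 = 23, d_4 = (560 - 23^2)/31 = 31/31 = 1, a_4 = floor((23 + 23)/1) = 46.
  m_5 = 1*46 - 23 = 23, d_5 = (560 - 23^2)/1 = 31/1 = 31: (m_5, d_5) = (m_1, d_1) = (23, 31), so from here the quotients repeat a_1, ..., a_4; the period length is 4.
Hence the expansion of sqrt(560) is a_0 = 23 followed by the repeating block 1, 1, 1, 46 (period 4).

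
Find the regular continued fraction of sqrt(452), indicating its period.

Write x_i = (sqrt(452) + m_i)/d_i with (m_0, d_0) = (0, 1). a_0 = floor(sqrt(452)) = 21, since 21^2 = 441 <= 452 < 484 = 22^2.
Iterate m_{i+1} = d_i*a_i - m_i, d_{i+1} = (452 - m_{i+1}^2)/d_i, a_{i+1} = floor((a_0 + m_{i+1})/d_{i+1}):
  m_1 = 1*21 - 0 = 21, d_1 = (452 - 21^2)/1 = 11/1 = 11, a_1 = floor((21 + 21)/11) = 3.
  m_2 = 11*3 - 21 = 12, d_2 = (452 - 12^2)/11 = 308/11 = 28, a_2 = floor((21 + 12)/28) = 1.
  m_3 = 28*1 - 12 = 16, d_3 = (452 - 16^2)/28 = 196/28 = 7, a_3 = floor((21 + 16)/7) = 5.
  m_4 = 7*5 - 16 = 19, d_4 = (452 - 19^2)/7 = 91/7 = 13, a_4 = floor((21 + 19)/13) = 3.
  m_5 = 13*3 - 19 = 20, d_5 = (452 - 20^2)/13 = 52/13 = 4, a_5 = floor((21 + 20)/4) = 10.
  m_6 = 4*10 - 20 = 20, d_6 = (452 - 20^2)/4 = 52/4 = 13, a_6 = floor((21 + 20)/13) = 3.
  m_7 = 13*3 - 20 = 19, d_7 = (452 - 19^2)/13 = 91/13 = 7, a_7 = floor((21 + 19)/7) = 5.
  m_8 = 7*5 - 19 = 16, d_8 = (452 - 16^2)/7 = 196/7 = 28, a_8 = floor((21 + 16)/28) = 1.
  m_9 = 28*1 - 16 = 12, d_9 = (452 - 12^2)/28 = 308/28 = 11, a_9 = floor((21 + 12)/11) = 3.
  m_10 = 11*3 - 12 = 21, d_10 = (452 - 21^2)/11 = 11/11 = 1, a_10 = floor((21 + 21)/1) = 42.
  m_11 = 1*42 - 21 = 21, d_11 = (452 - 21^2)/1 = 11/1 = 11: (m_11, d_11) = (m_1, d_1) = (21, 11), so from here the quotients repeat a_1, ..., a_10; the period length is 10.
Hence the expansion of sqrt(452) is a_0 = 21 followed by the repeating block 3, 1, 5, 3, 10, 3, 5, 1, 3, 42 (period 10).

[21; (3, 1, 5, 3, 10, 3, 5, 1, 3, 42)]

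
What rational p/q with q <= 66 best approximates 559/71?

Expand x = 559/71 as a continued fraction with the Euclidean algorithm:
  559 = 7*71 + 62, so a_0 = 7.
  71 = 1*62 + 9, so a_1 = 1.
  62 = 6*9 + 8, so a_2 = 6.
  9 = 1*8 + 1, so a_3 = 1.
  8 = 8*1 + 0, so a_4 = 8.
so x = [7; 1, 6, 1, 8].
Convergents (p_i = a_i*p_{i-1} + p_{i-2}, q_i = a_i*q_{i-1} + q_{i-2} with p_{-2}=0, p_{-1}=1, q_{-2}=1, q_{-1}=0), until the denominator exceeds 66:
  i=0: a_0=7, p_0 = 7*1 + 0 = 7, q_0 = 7*0 + 1 = 1.
  i=1: a_1=1, p_1 = 1*7 + 1 = 8, q_1 = 1*1 + 0 = 1.
  i=2: a_2=6, p_2 = 6*8 + 7 = 55, q_2 = 6*1 + 1 = 7.
  i=3: a_3=1, p_3 = 1*55 + 8 = 63, q_3 = 1*7 + 1 = 8.
  i=4: a_4=8, p_4 = 8*63 + 55 = 559, q_4 = 8*8 + 7 = 71.
q_4 = 71 > 66, so the last convergent with denominator <= 66 is p_3/q_3 = 63/8.
The closest fraction with denominator <= 66 is either p_3/q_3 or the intermediate fraction (k*p_3 + p_2)/(k*q_3 + q_2) with the largest k >= 1 whose denominator stays <= 66; these approach x as k grows, and every other convergent or intermediate fraction in range is farther away.
Largest k: floor((66 - q_2)/q_3) = floor((66 - 7)/8) = 7.
That gives (7*63 + 55)/(7*8 + 7) = 496/63.
Compare the errors: |x - 63/8| = |559*8 - 63*71|/(71*8) = 1/568, and |x - 496/63| = |559*63 - 496*71|/(71*63) = 1/4473.
Cross-multiplying, 1*568 = 568 < 4473 = 1*4473, so 1/4473 is smaller: the intermediate fraction 496/63 is closer to x than 63/8.

496/63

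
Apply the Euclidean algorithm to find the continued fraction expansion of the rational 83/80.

Run the Euclidean algorithm on 83 and 80; the successive quotients are the partial quotients a_0, a_1, ... (each step inverts the fractional part left over by the previous one):
  83 = 1*80 + 3, so a_0 = 1.
  80 = 26*3 + 2, so a_1 = 26.
  3 = 1*2 + 1, so a_2 = 1.
  2 = 2*1 + 0, so a_3 = 2.
The remainder reaches 0 after 4 divisions, so the expansion has 4 partial quotients, read off in order.

[1; 26, 1, 2]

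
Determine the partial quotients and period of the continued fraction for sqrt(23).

Write x_i = (sqrt(23) + m_i)/d_i with (m_0, d_0) = (0, 1). a_0 = floor(sqrt(23)) = 4, since 4^2 = 16 <= 23 < 25 = 5^2.
Iterate m_{i+1} = d_i*a_i - m_i, d_{i+1} = (23 - m_{i+1}^2)/d_i, a_{i+1} = floor((a_0 + m_{i+1})/d_{i+1}):
  m_1 = 1*4 - 0 = 4, d_1 = (23 - 4^2)/1 = 7/1 = 7, a_1 = floor((4 + 4)/7) = 1.
  m_2 = 7*1 - 4 = 3, d_2 = (23 - 3^2)/7 = 14/7 = 2, a_2 = floor((4 + 3)/2) = 3.
  m_3 = 2*3 - 3 = 3, d_3 = (23 - 3^2)/2 = 14/2 = 7, a_3 = floor((4 + 3)/7) = 1.
  m_4 = 7*1 - 3 = 4, d_4 = (23 - 4^2)/7 = 7/7 = 1, a_4 = floor((4 + 4)/1) = 8.
  m_5 = 1*8 - 4 = 4, d_5 = (23 - 4^2)/1 = 7/1 = 7: (m_5, d_5) = (m_1, d_1) = (4, 7), so from here the quotients repeat a_1, ..., a_4; the period length is 4.
Hence the expansion of sqrt(23) is a_0 = 4 followed by the repeating block 1, 3, 1, 8 (period 4).

[4; (1, 3, 1, 8)]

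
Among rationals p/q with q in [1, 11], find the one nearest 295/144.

Expand x = 295/144 as a continued fraction with the Euclidean algorithm:
  295 = 2*144 + 7, so a_0 = 2.
  144 = 20*7 + 4, so a_1 = 20.
  7 = 1*4 + 3, so a_2 = 1.
  4 = 1*3 + 1, so a_3 = 1.
  3 = 3*1 + 0, so a_4 = 3.
so x = [2; 20, 1, 1, 3].
Convergents (p_i = a_i*p_{i-1} + p_{i-2}, q_i = a_i*q_{i-1} + q_{i-2} with p_{-2}=0, p_{-1}=1, q_{-2}=1, q_{-1}=0), until the denominator exceeds 11:
  i=0: a_0=2, p_0 = 2*1 + 0 = 2, q_0 = 2*0 + 1 = 1.
  i=1: a_1=20, p_1 = 20*2 + 1 = 41, q_1 = 20*1 + 0 = 20.
q_1 = 20 > 11, so the last convergent with denominator <= 11 is p_0/q_0 = 2/1.
The closest fraction with denominator <= 11 is either p_0/q_0 or the intermediate fraction (k*p_0 + p_{-1})/(k*q_0 + q_{-1}) with the largest k >= 1 whose denominator stays <= 11; these approach x as k grows, and every other convergent or intermediate fraction in range is farther away.
Largest k: floor((11 - q_{-1})/q_0) = floor((11 - 0)/1) = 11 (using the seeds p_{-1} = 1, q_{-1} = 0).
That gives (11*2 + 1)/(11*1 + 0) = 23/11.
Compare the errors: |x - 2/1| = |295*1 - 2*144|/(144*1) = 7/144, and |x - 23/11| = |295*11 - 23*144|/(144*11) = 67/1584.
Cross-multiplying, 67*144 = 9648 < 11088 = 7*1584, so 67/1584 is smaller: the intermediate fraction 23/11 is closer to x than 2/1.

23/11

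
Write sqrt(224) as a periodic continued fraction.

[14; (1, 28)]

Write x_i = (sqrt(224) + m_i)/d_i with (m_0, d_0) = (0, 1). a_0 = floor(sqrt(224)) = 14, since 14^2 = 196 <= 224 < 225 = 15^2.
Iterate m_{i+1} = d_i*a_i - m_i, d_{i+1} = (224 - m_{i+1}^2)/d_i, a_{i+1} = floor((a_0 + m_{i+1})/d_{i+1}):
  m_1 = 1*14 - 0 = 14, d_1 = (224 - 14^2)/1 = 28/1 = 28, a_1 = floor((14 + 14)/28) = 1.
  m_2 = 28*1 - 14 = 14, d_2 = (224 - 14^2)/28 = 28/28 = 1, a_2 = floor((14 + 14)/1) = 28.
  m_3 = 1*28 - 14 = 14, d_3 = (224 - 14^2)/1 = 28/1 = 28: (m_3, d_3) = (m_1, d_1) = (14, 28), so from here the quotients repeat a_1, a_2; the period length is 2.
Hence the expansion of sqrt(224) is a_0 = 14 followed by the repeating block 1, 28 (period 2).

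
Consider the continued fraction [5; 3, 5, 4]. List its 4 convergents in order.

5/1, 16/3, 85/16, 356/67

Using the convergent recurrence p_i = a_i*p_{i-1} + p_{i-2}, q_i = a_i*q_{i-1} + q_{i-2} with p_{-2}=0, p_{-1}=1, q_{-2}=1, q_{-1}=0:
  i=0: a_0=5, p_0 = 5*1 + 0 = 5, q_0 = 5*0 + 1 = 1.
  i=1: a_1=3, p_1 = 3*5 + 1 = 16, q_1 = 3*1 + 0 = 3.
  i=2: a_2=5, p_2 = 5*16 + 5 = 85, q_2 = 5*3 + 1 = 16.
  i=3: a_3=4, p_3 = 4*85 + 16 = 356, q_3 = 4*16 + 3 = 67.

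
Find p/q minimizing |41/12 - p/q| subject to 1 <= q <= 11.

24/7

Expand x = 41/12 as a continued fraction with the Euclidean algorithm:
  41 = 3*12 + 5, so a_0 = 3.
  12 = 2*5 + 2, so a_1 = 2.
  5 = 2*2 + 1, so a_2 = 2.
  2 = 2*1 + 0, so a_3 = 2.
so x = [3; 2, 2, 2].
Convergents (p_i = a_i*p_{i-1} + p_{i-2}, q_i = a_i*q_{i-1} + q_{i-2} with p_{-2}=0, p_{-1}=1, q_{-2}=1, q_{-1}=0), until the denominator exceeds 11:
  i=0: a_0=3, p_0 = 3*1 + 0 = 3, q_0 = 3*0 + 1 = 1.
  i=1: a_1=2, p_1 = 2*3 + 1 = 7, q_1 = 2*1 + 0 = 2.
  i=2: a_2=2, p_2 = 2*7 + 3 = 17, q_2 = 2*2 + 1 = 5.
  i=3: a_3=2, p_3 = 2*17 + 7 = 41, q_3 = 2*5 + 2 = 12.
q_3 = 12 > 11, so the last convergent with denominator <= 11 is p_2/q_2 = 17/5.
The closest fraction with denominator <= 11 is either p_2/q_2 or the intermediate fraction (k*p_2 + p_1)/(k*q_2 + q_1) with the largest k >= 1 whose denominator stays <= 11; these approach x as k grows, and every other convergent or intermediate fraction in range is farther away.
Largest k: floor((11 - q_1)/q_2) = floor((11 - 2)/5) = 1.
That gives (1*17 + 7)/(1*5 + 2) = 24/7.
Compare the errors: |x - 17/5| = |41*5 - 17*12|/(12*5) = 1/60, and |x - 24/7| = |41*7 - 24*12|/(12*7) = 1/84.
Cross-multiplying, 1*60 = 60 < 84 = 1*84, so 1/84 is smaller: the intermediate fraction 24/7 is closer to x than 17/5.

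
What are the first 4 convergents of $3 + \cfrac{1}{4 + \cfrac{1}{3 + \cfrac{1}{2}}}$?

3/1, 13/4, 42/13, 97/30

Using the convergent recurrence p_i = a_i*p_{i-1} + p_{i-2}, q_i = a_i*q_{i-1} + q_{i-2} with p_{-2}=0, p_{-1}=1, q_{-2}=1, q_{-1}=0:
  i=0: a_0=3, p_0 = 3*1 + 0 = 3, q_0 = 3*0 + 1 = 1.
  i=1: a_1=4, p_1 = 4*3 + 1 = 13, q_1 = 4*1 + 0 = 4.
  i=2: a_2=3, p_2 = 3*13 + 3 = 42, q_2 = 3*4 + 1 = 13.
  i=3: a_3=2, p_3 = 2*42 + 13 = 97, q_3 = 2*13 + 4 = 30.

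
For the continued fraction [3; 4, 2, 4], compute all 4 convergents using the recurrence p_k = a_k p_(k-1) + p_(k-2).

3/1, 13/4, 29/9, 129/40

Using the convergent recurrence p_i = a_i*p_{i-1} + p_{i-2}, q_i = a_i*q_{i-1} + q_{i-2} with p_{-2}=0, p_{-1}=1, q_{-2}=1, q_{-1}=0:
  i=0: a_0=3, p_0 = 3*1 + 0 = 3, q_0 = 3*0 + 1 = 1.
  i=1: a_1=4, p_1 = 4*3 + 1 = 13, q_1 = 4*1 + 0 = 4.
  i=2: a_2=2, p_2 = 2*13 + 3 = 29, q_2 = 2*4 + 1 = 9.
  i=3: a_3=4, p_3 = 4*29 + 13 = 129, q_3 = 4*9 + 4 = 40.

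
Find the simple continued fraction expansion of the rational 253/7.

Run the Euclidean algorithm on 253 and 7; the successive quotients are the partial quotients a_0, a_1, ... (each step inverts the fractional part left over by the previous one):
  253 = 36*7 + 1, so a_0 = 36.
  7 = 7*1 + 0, so a_1 = 7.
The remainder reaches 0 after 2 divisions, so the expansion has 2 partial quotients, read off in order.

[36; 7]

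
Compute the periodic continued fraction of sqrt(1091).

[33; (33, 66)]

Write x_i = (sqrt(1091) + m_i)/d_i with (m_0, d_0) = (0, 1). a_0 = floor(sqrt(1091)) = 33, since 33^2 = 1089 <= 1091 < 1156 = 34^2.
Iterate m_{i+1} = d_i*a_i - m_i, d_{i+1} = (1091 - m_{i+1}^2)/d_i, a_{i+1} = floor((a_0 + m_{i+1})/d_{i+1}):
  m_1 = 1*33 - 0 = 33, d_1 = (1091 - 33^2)/1 = 2/1 = 2, a_1 = floor((33 + 33)/2) = 33.
  m_2 = 2*33 - 33 = 33, d_2 = (1091 - 33^2)/2 = 2/2 = 1, a_2 = floor((33 + 33)/1) = 66.
  m_3 = 1*66 - 33 = 33, d_3 = (1091 - 33^2)/1 = 2/1 = 2: (m_3, d_3) = (m_1, d_1) = (33, 2), so from here the quotients repeat a_1, a_2; the period length is 2.
Hence the expansion of sqrt(1091) is a_0 = 33 followed by the repeating block 33, 66 (period 2).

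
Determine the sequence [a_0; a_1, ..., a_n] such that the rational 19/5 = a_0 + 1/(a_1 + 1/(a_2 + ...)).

Run the Euclidean algorithm on 19 and 5; the successive quotients are the partial quotients a_0, a_1, ... (each step inverts the fractional part left over by the previous one):
  19 = 3*5 + 4, so a_0 = 3.
  5 = 1*4 + 1, so a_1 = 1.
  4 = 4*1 + 0, so a_2 = 4.
The remainder reaches 0 after 3 divisions, so the expansion has 3 partial quotients, read off in order.

[3; 1, 4]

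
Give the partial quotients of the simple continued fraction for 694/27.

[25; 1, 2, 2, 1, 2]

Run the Euclidean algorithm on 694 and 27; the successive quotients are the partial quotients a_0, a_1, ... (each step inverts the fractional part left over by the previous one):
  694 = 25*27 + 19, so a_0 = 25.
  27 = 1*19 + 8, so a_1 = 1.
  19 = 2*8 + 3, so a_2 = 2.
  8 = 2*3 + 2, so a_3 = 2.
  3 = 1*2 + 1, so a_4 = 1.
  2 = 2*1 + 0, so a_5 = 2.
The remainder reaches 0 after 6 divisions, so the expansion has 6 partial quotients, read off in order.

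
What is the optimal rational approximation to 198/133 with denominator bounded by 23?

34/23

Expand x = 198/133 as a continued fraction with the Euclidean algorithm:
  198 = 1*133 + 65, so a_0 = 1.
  133 = 2*65 + 3, so a_1 = 2.
  65 = 21*3 + 2, so a_2 = 21.
  3 = 1*2 + 1, so a_3 = 1.
  2 = 2*1 + 0, so a_4 = 2.
so x = [1; 2, 21, 1, 2].
Convergents (p_i = a_i*p_{i-1} + p_{i-2}, q_i = a_i*q_{i-1} + q_{i-2} with p_{-2}=0, p_{-1}=1, q_{-2}=1, q_{-1}=0), until the denominator exceeds 23:
  i=0: a_0=1, p_0 = 1*1 + 0 = 1, q_0 = 1*0 + 1 = 1.
  i=1: a_1=2, p_1 = 2*1 + 1 = 3, q_1 = 2*1 + 0 = 2.
  i=2: a_2=21, p_2 = 21*3 + 1 = 64, q_2 = 21*2 + 1 = 43.
q_2 = 43 > 23, so the last convergent with denominator <= 23 is p_1/q_1 = 3/2.
The closest fraction with denominator <= 23 is either p_1/q_1 or the intermediate fraction (k*p_1 + p_0)/(k*q_1 + q_0) with the largest k >= 1 whose denominator stays <= 23; these approach x as k grows, and every other convergent or intermediate fraction in range is farther away.
Largest k: floor((23 - q_0)/q_1) = floor((23 - 1)/2) = 11.
That gives (11*3 + 1)/(11*2 + 1) = 34/23.
Compare the errors: |x - 3/2| = |198*2 - 3*133|/(133*2) = 3/266, and |x - 34/23| = |198*23 - 34*133|/(133*23) = 32/3059.
Cross-multiplying, 32*266 = 8512 < 9177 = 3*3059, so 32/3059 is smaller: the intermediate fraction 34/23 is closer to x than 3/2.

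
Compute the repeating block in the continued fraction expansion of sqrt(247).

Write x_i = (sqrt(247) + m_i)/d_i with (m_0, d_0) = (0, 1). a_0 = floor(sqrt(247)) = 15, since 15^2 = 225 <= 247 < 256 = 16^2.
Iterate m_{i+1} = d_i*a_i - m_i, d_{i+1} = (247 - m_{i+1}^2)/d_i, a_{i+1} = floor((a_0 + m_{i+1})/d_{i+1}):
  m_1 = 1*15 - 0 = 15, d_1 = (247 - 15^2)/1 = 22/1 = 22, a_1 = floor((15 + 15)/22) = 1.
  m_2 = 22*1 - 15 = 7, d_2 = (247 - 7^2)/22 = 198/22 = 9, a_2 = floor((15 + 7)/9) = 2.
  m_3 = 9*2 - 7 = 11, d_3 = (247 - 11^2)/9 = 126/9 = 14, a_3 = floor((15 + 11)/14) = 1.
  m_4 = 14*1 - 11 = 3, d_4 = (247 - 3^2)/14 = 238/14 = 17, a_4 = floor((15 + 3)/17) = 1.
  m_5 = 17*1 - 3 = 14, d_5 = (247 - 14^2)/17 = 51/17 = 3, a_5 = floor((15 + 14)/3) = 9.
  m_6 = 3*9 - 14 = 13, d_6 = (247 - 13^2)/3 = 78/3 = 26, a_6 = floor((15 + 13)/26) = 1.
  m_7 = 26*1 - 13 = 13, d_7 = (247 - 13^2)/26 = 78/26 = 3, a_7 = floor((15 + 13)/3) = 9.
  m_8 = 3*9 - 13 = 14, d_8 = (247 - 14^2)/3 = 51/3 = 17, a_8 = floor((15 + 14)/17) = 1.
  m_9 = 17*1 - 14 = 3, d_9 = (247 - 3^2)/17 = 238/17 = 14, a_9 = floor((15 + 3)/14) = 1.
  m_10 = 14*1 - 3 = 11, d_10 = (247 - 11^2)/14 = 126/14 = 9, a_10 = floor((15 + 11)/9) = 2.
  m_11 = 9*2 - 11 = 7, d_11 = (247 - 7^2)/9 = 198/9 = 22, a_11 = floor((15 + 7)/22) = 1.
  m_12 = 22*1 - 7 = 15, d_12 = (247 - 15^2)/22 = 22/22 = 1, a_12 = floor((15 + 15)/1) = 30.
  m_13 = 1*30 - 15 = 15, d_13 = (247 - 15^2)/1 = 22/1 = 22: (m_13, d_13) = (m_1, d_1) = (15, 22), so from here the quotients repeat a_1, ..., a_12; the period length is 12.
Hence the expansion of sqrt(247) is a_0 = 15 followed by the repeating block 1, 2, 1, 1, 9, 1, 9, 1, 1, 2, 1, 30 (period 12).

[15; (1, 2, 1, 1, 9, 1, 9, 1, 1, 2, 1, 30)]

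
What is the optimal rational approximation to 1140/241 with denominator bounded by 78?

Expand x = 1140/241 as a continued fraction with the Euclidean algorithm:
  1140 = 4*241 + 176, so a_0 = 4.
  241 = 1*176 + 65, so a_1 = 1.
  176 = 2*65 + 46, so a_2 = 2.
  65 = 1*46 + 19, so a_3 = 1.
  46 = 2*19 + 8, so a_4 = 2.
  19 = 2*8 + 3, so a_5 = 2.
  8 = 2*3 + 2, so a_6 = 2.
  3 = 1*2 + 1, so a_7 = 1.
  2 = 2*1 + 0, so a_8 = 2.
so x = [4; 1, 2, 1, 2, 2, 2, 1, 2].
Convergents (p_i = a_i*p_{i-1} + p_{i-2}, q_i = a_i*q_{i-1} + q_{i-2} with p_{-2}=0, p_{-1}=1, q_{-2}=1, q_{-1}=0), until the denominator exceeds 78:
  i=0: a_0=4, p_0 = 4*1 + 0 = 4, q_0 = 4*0 + 1 = 1.
  i=1: a_1=1, p_1 = 1*4 + 1 = 5, q_1 = 1*1 + 0 = 1.
  i=2: a_2=2, p_2 = 2*5 + 4 = 14, q_2 = 2*1 + 1 = 3.
  i=3: a_3=1, p_3 = 1*14 + 5 = 19, q_3 = 1*3 + 1 = 4.
  i=4: a_4=2, p_4 = 2*19 + 14 = 52, q_4 = 2*4 + 3 = 11.
  i=5: a_5=2, p_5 = 2*52 + 19 = 123, q_5 = 2*11 + 4 = 26.
  i=6: a_6=2, p_6 = 2*123 + 52 = 298, q_6 = 2*26 + 11 = 63.
  i=7: a_7=1, p_7 = 1*298 + 123 = 421, q_7 = 1*63 + 26 = 89.
q_7 = 89 > 78, so the last convergent with denominator <= 78 is p_6/q_6 = 298/63.
The closest fraction with denominator <= 78 is either p_6/q_6 or the intermediate fraction (k*p_6 + p_5)/(k*q_6 + q_5) with the largest k >= 1 whose denominator stays <= 78; these approach x as k grows, and every other convergent or intermediate fraction in range is farther away.
Largest k: floor((78 - q_5)/q_6) = floor((78 - 26)/63) = 0.
Since k = 0, no intermediate fraction beyond p_6/q_6 has denominator <= 78, so the convergent 298/63 is the closest (its error is |1140*63 - 298*241|/(241*63) = 2/15183).

298/63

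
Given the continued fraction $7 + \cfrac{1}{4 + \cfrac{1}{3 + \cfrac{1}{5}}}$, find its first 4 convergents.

7/1, 29/4, 94/13, 499/69

Using the convergent recurrence p_i = a_i*p_{i-1} + p_{i-2}, q_i = a_i*q_{i-1} + q_{i-2} with p_{-2}=0, p_{-1}=1, q_{-2}=1, q_{-1}=0:
  i=0: a_0=7, p_0 = 7*1 + 0 = 7, q_0 = 7*0 + 1 = 1.
  i=1: a_1=4, p_1 = 4*7 + 1 = 29, q_1 = 4*1 + 0 = 4.
  i=2: a_2=3, p_2 = 3*29 + 7 = 94, q_2 = 3*4 + 1 = 13.
  i=3: a_3=5, p_3 = 5*94 + 29 = 499, q_3 = 5*13 + 4 = 69.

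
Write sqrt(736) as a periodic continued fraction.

[27; (7, 1, 2, 1, 2, 1, 7, 54)]

Write x_i = (sqrt(736) + m_i)/d_i with (m_0, d_0) = (0, 1). a_0 = floor(sqrt(736)) = 27, since 27^2 = 729 <= 736 < 784 = 28^2.
Iterate m_{i+1} = d_i*a_i - m_i, d_{i+1} = (736 - m_{i+1}^2)/d_i, a_{i+1} = floor((a_0 + m_{i+1})/d_{i+1}):
  m_1 = 1*27 - 0 = 27, d_1 = (736 - 27^2)/1 = 7/1 = 7, a_1 = floor((27 + 27)/7) = 7.
  m_2 = 7*7 - 27 = 22, d_2 = (736 - 22^2)/7 = 252/7 = 36, a_2 = floor((27 + 22)/36) = 1.
  m_3 = 36*1 - 22 = 14, d_3 = (736 - 14^2)/36 = 540/36 = 15, a_3 = floor((27 + 14)/15) = 2.
  m_4 = 15*2 - 14 = 16, d_4 = (736 - 16^2)/15 = 480/15 = 32, a_4 = floor((27 + 16)/32) = 1.
  m_5 = 32*1 - 16 = 16, d_5 = (736 - 16^2)/32 = 480/32 = 15, a_5 = floor((27 + 16)/15) = 2.
  m_6 = 15*2 - 16 = 14, d_6 = (736 - 14^2)/15 = 540/15 = 36, a_6 = floor((27 + 14)/36) = 1.
  m_7 = 36*1 - 14 = 22, d_7 = (736 - 22^2)/36 = 252/36 = 7, a_7 = floor((27 + 22)/7) = 7.
  m_8 = 7*7 - 22 = 27, d_8 = (736 - 27^2)/7 = 7/7 = 1, a_8 = floor((27 + 27)/1) = 54.
  m_9 = 1*54 - 27 = 27, d_9 = (736 - 27^2)/1 = 7/1 = 7: (m_9, d_9) = (m_1, d_1) = (27, 7), so from here the quotients repeat a_1, ..., a_8; the period length is 8.
Hence the expansion of sqrt(736) is a_0 = 27 followed by the repeating block 7, 1, 2, 1, 2, 1, 7, 54 (period 8).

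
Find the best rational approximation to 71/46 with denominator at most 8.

Expand x = 71/46 as a continued fraction with the Euclidean algorithm:
  71 = 1*46 + 25, so a_0 = 1.
  46 = 1*25 + 21, so a_1 = 1.
  25 = 1*21 + 4, so a_2 = 1.
  21 = 5*4 + 1, so a_3 = 5.
  4 = 4*1 + 0, so a_4 = 4.
so x = [1; 1, 1, 5, 4].
Convergents (p_i = a_i*p_{i-1} + p_{i-2}, q_i = a_i*q_{i-1} + q_{i-2} with p_{-2}=0, p_{-1}=1, q_{-2}=1, q_{-1}=0), until the denominator exceeds 8:
  i=0: a_0=1, p_0 = 1*1 + 0 = 1, q_0 = 1*0 + 1 = 1.
  i=1: a_1=1, p_1 = 1*1 + 1 = 2, q_1 = 1*1 + 0 = 1.
  i=2: a_2=1, p_2 = 1*2 + 1 = 3, q_2 = 1*1 + 1 = 2.
  i=3: a_3=5, p_3 = 5*3 + 2 = 17, q_3 = 5*2 + 1 = 11.
q_3 = 11 > 8, so the last convergent with denominator <= 8 is p_2/q_2 = 3/2.
The closest fraction with denominator <= 8 is either p_2/q_2 or the intermediate fraction (k*p_2 + p_1)/(k*q_2 + q_1) with the largest k >= 1 whose denominator stays <= 8; these approach x as k grows, and every other convergent or intermediate fraction in range is farther away.
Largest k: floor((8 - q_1)/q_2) = floor((8 - 1)/2) = 3.
That gives (3*3 + 2)/(3*2 + 1) = 11/7.
Compare the errors: |x - 3/2| = |71*2 - 3*46|/(46*2) = 4/92, and |x - 11/7| = |71*7 - 11*46|/(46*7) = 9/322.
Cross-multiplying, 9*92 = 828 < 1288 = 4*322, so 9/322 is smaller: the intermediate fraction 11/7 is closer to x than 3/2.

11/7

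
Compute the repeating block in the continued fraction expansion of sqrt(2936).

[54; (5, 2, 2, 3, 1, 12, 1, 3, 2, 2, 5, 108)]

Write x_i = (sqrt(2936) + m_i)/d_i with (m_0, d_0) = (0, 1). a_0 = floor(sqrt(2936)) = 54, since 54^2 = 2916 <= 2936 < 3025 = 55^2.
Iterate m_{i+1} = d_i*a_i - m_i, d_{i+1} = (2936 - m_{i+1}^2)/d_i, a_{i+1} = floor((a_0 + m_{i+1})/d_{i+1}):
  m_1 = 1*54 - 0 = 54, d_1 = (2936 - 54^2)/1 = 20/1 = 20, a_1 = floor((54 + 54)/20) = 5.
  m_2 = 20*5 - 54 = 46, d_2 = (2936 - 46^2)/20 = 820/20 = 41, a_2 = floor((54 + 46)/41) = 2.
  m_3 = 41*2 - 46 = 36, d_3 = (2936 - 36^2)/41 = 1640/41 = 40, a_3 = floor((54 + 36)/40) = 2.
  m_4 = 40*2 - 36 = 44, d_4 = (2936 - 44^2)/40 = 1000/40 = 25, a_4 = floor((54 + 44)/25) = 3.
  m_5 = 25*3 - 44 = 31, d_5 = (2936 - 31^2)/25 = 1975/25 = 79, a_5 = floor((54 + 31)/79) = 1.
  m_6 = 79*1 - 31 = 48, d_6 = (2936 - 48^2)/79 = 632/79 = 8, a_6 = floor((54 + 48)/8) = 12.
  m_7 = 8*12 - 48 = 48, d_7 = (2936 - 48^2)/8 = 632/8 = 79, a_7 = floor((54 + 48)/79) = 1.
  m_8 = 79*1 - 48 = 31, d_8 = (2936 - 31^2)/79 = 1975/79 = 25, a_8 = floor((54 + 31)/25) = 3.
  m_9 = 25*3 - 31 = 44, d_9 = (2936 - 44^2)/25 = 1000/25 = 40, a_9 = floor((54 + 44)/40) = 2.
  m_10 = 40*2 - 44 = 36, d_10 = (2936 - 36^2)/40 = 1640/40 = 41, a_10 = floor((54 + 36)/41) = 2.
  m_11 = 41*2 - 36 = 46, d_11 = (2936 - 46^2)/41 = 820/41 = 20, a_11 = floor((54 + 46)/20) = 5.
  m_12 = 20*5 - 46 = 54, d_12 = (2936 - 54^2)/20 = 20/20 = 1, a_12 = floor((54 + 54)/1) = 108.
  m_13 = 1*108 - 54 = 54, d_13 = (2936 - 54^2)/1 = 20/1 = 20: (m_13, d_13) = (m_1, d_1) = (54, 20), so from here the quotients repeat a_1, ..., a_12; the period length is 12.
Hence the expansion of sqrt(2936) is a_0 = 54 followed by the repeating block 5, 2, 2, 3, 1, 12, 1, 3, 2, 2, 5, 108 (period 12).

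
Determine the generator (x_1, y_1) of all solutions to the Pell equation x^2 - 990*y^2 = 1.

(x, y) = (881, 28)

First expand sqrt(990) as a continued fraction. With x_i = (sqrt(990) + m_i)/d_i and (m_0, d_0) = (0, 1): a_0 = floor(sqrt(990)) = 31, since 31^2 = 961 <= 990 < 1024 = 32^2.
Iterate m_{i+1} = d_i*a_i - m_i, d_{i+1} = (990 - m_{i+1}^2)/d_i, a_{i+1} = floor((a_0 + m_{i+1})/d_{i+1}):
  m_1 = 1*31 - 0 = 31, d_1 = (990 - 31^2)/1 = 29/1 = 29, a_1 = floor((31 + 31)/29) = 2.
  m_2 = 29*2 - 31 = 27, d_2 = (990 - 27^2)/29 = 261/29 = 9, a_2 = floor((31 + 27)/9) = 6.
  m_3 = 9*6 - 27 = 27, d_3 = (990 - 27^2)/9 = 261/9 = 29, a_3 = floor((31 + 27)/29) = 2.
  m_4 = 29*2 - 27 = 31, d_4 = (990 - 31^2)/29 = 29/29 = 1, a_4 = floor((31 + 31)/1) = 62.
  m_5 = 1*62 - 31 = 31, d_5 = (990 - 31^2)/1 = 29/1 = 29: (m_5, d_5) = (m_1, d_1) = (31, 29), so from here the quotients repeat a_1, ..., a_4; the period length is 4.
So sqrt(990) = [31; (2, 6, 2, 62)] with period length k = 4.
k is even, so the fundamental solution of x^2 - 990y^2 = 1 is (p_{k-1}, q_{k-1}) = (p_3, q_3); compute convergents through index 3.
Convergents (p_i = a_i*p_{i-1} + p_{i-2}, q_i = a_i*q_{i-1} + q_{i-2} with p_{-2}=0, p_{-1}=1, q_{-2}=1, q_{-1}=0):
  i=0: a_0=31, p_0 = 31*1 + 0 = 31, q_0 = 31*0 + 1 = 1.
  i=1: a_1=2, p_1 = 2*31 + 1 = 63, q_1 = 2*1 + 0 = 2.
  i=2: a_2=6, p_2 = 6*63 + 31 = 409, q_2 = 6*2 + 1 = 13.
  i=3: a_3=2, p_3 = 2*409 + 63 = 881, q_3 = 2*13 + 2 = 28.
Check: 881^2 - 990*28^2 = 776161 - 776160 = 1, so (x, y) = (881, 28) solves the equation, and by the theorem it is the least positive solution.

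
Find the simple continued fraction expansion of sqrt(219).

[14; (1, 3, 1, 28)]

Write x_i = (sqrt(219) + m_i)/d_i with (m_0, d_0) = (0, 1). a_0 = floor(sqrt(219)) = 14, since 14^2 = 196 <= 219 < 225 = 15^2.
Iterate m_{i+1} = d_i*a_i - m_i, d_{i+1} = (219 - m_{i+1}^2)/d_i, a_{i+1} = floor((a_0 + m_{i+1})/d_{i+1}):
  m_1 = 1*14 - 0 = 14, d_1 = (219 - 14^2)/1 = 23/1 = 23, a_1 = floor((14 + 14)/23) = 1.
  m_2 = 23*1 - 14 = 9, d_2 = (219 - 9^2)/23 = 138/23 = 6, a_2 = floor((14 + 9)/6) = 3.
  m_3 = 6*3 - 9 = 9, d_3 = (219 - 9^2)/6 = 138/6 = 23, a_3 = floor((14 + 9)/23) = 1.
  m_4 = 23*1 - 9 = 14, d_4 = (219 - 14^2)/23 = 23/23 = 1, a_4 = floor((14 + 14)/1) = 28.
  m_5 = 1*28 - 14 = 14, d_5 = (219 - 14^2)/1 = 23/1 = 23: (m_5, d_5) = (m_1, d_1) = (14, 23), so from here the quotients repeat a_1, ..., a_4; the period length is 4.
Hence the expansion of sqrt(219) is a_0 = 14 followed by the repeating block 1, 3, 1, 28 (period 4).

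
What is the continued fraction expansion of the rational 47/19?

[2; 2, 9]

Run the Euclidean algorithm on 47 and 19; the successive quotients are the partial quotients a_0, a_1, ... (each step inverts the fractional part left over by the previous one):
  47 = 2*19 + 9, so a_0 = 2.
  19 = 2*9 + 1, so a_1 = 2.
  9 = 9*1 + 0, so a_2 = 9.
The remainder reaches 0 after 3 divisions, so the expansion has 3 partial quotients, read off in order.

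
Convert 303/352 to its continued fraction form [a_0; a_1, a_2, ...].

Run the Euclidean algorithm on 303 and 352; the successive quotients are the partial quotients a_0, a_1, ... (each step inverts the fractional part left over by the previous one):
  303 = 0*352 + 303, so a_0 = 0.
  352 = 1*303 + 49, so a_1 = 1.
  303 = 6*49 + 9, so a_2 = 6.
  49 = 5*9 + 4, so a_3 = 5.
  9 = 2*4 + 1, so a_4 = 2.
  4 = 4*1 + 0, so a_5 = 4.
The remainder reaches 0 after 6 divisions, so the expansion has 6 partial quotients, read off in order.

[0; 1, 6, 5, 2, 4]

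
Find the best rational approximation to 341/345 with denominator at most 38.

Expand x = 341/345 as a continued fraction with the Euclidean algorithm:
  341 = 0*345 + 341, so a_0 = 0.
  345 = 1*341 + 4, so a_1 = 1.
  341 = 85*4 + 1, so a_2 = 85.
  4 = 4*1 + 0, so a_3 = 4.
so x = [0; 1, 85, 4].
Convergents (p_i = a_i*p_{i-1} + p_{i-2}, q_i = a_i*q_{i-1} + q_{i-2} with p_{-2}=0, p_{-1}=1, q_{-2}=1, q_{-1}=0), until the denominator exceeds 38:
  i=0: a_0=0, p_0 = 0*1 + 0 = 0, q_0 = 0*0 + 1 = 1.
  i=1: a_1=1, p_1 = 1*0 + 1 = 1, q_1 = 1*1 + 0 = 1.
  i=2: a_2=85, p_2 = 85*1 + 0 = 85, q_2 = 85*1 + 1 = 86.
q_2 = 86 > 38, so the last convergent with denominator <= 38 is p_1/q_1 = 1/1.
The closest fraction with denominator <= 38 is either p_1/q_1 or the intermediate fraction (k*p_1 + p_0)/(k*q_1 + q_0) with the largest k >= 1 whose denominator stays <= 38; these approach x as k grows, and every other convergent or intermediate fraction in range is farther away.
Largest k: floor((38 - q_0)/q_1) = floor((38 - 1)/1) = 37.
That gives (37*1 + 0)/(37*1 + 1) = 37/38.
Compare the errors: |x - 1/1| = |341*1 - 1*345|/(345*1) = 4/345, and |x - 37/38| = |341*38 - 37*345|/(345*38) = 193/13110.
Cross-multiplying, 4*13110 = 52440 < 66585 = 193*345, so 4/345 is smaller: the convergent 1/1 is closer to x than 37/38.

1/1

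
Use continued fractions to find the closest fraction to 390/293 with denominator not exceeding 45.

Expand x = 390/293 as a continued fraction with the Euclidean algorithm:
  390 = 1*293 + 97, so a_0 = 1.
  293 = 3*97 + 2, so a_1 = 3.
  97 = 48*2 + 1, so a_2 = 48.
  2 = 2*1 + 0, so a_3 = 2.
so x = [1; 3, 48, 2].
Convergents (p_i = a_i*p_{i-1} + p_{i-2}, q_i = a_i*q_{i-1} + q_{i-2} with p_{-2}=0, p_{-1}=1, q_{-2}=1, q_{-1}=0), until the denominator exceeds 45:
  i=0: a_0=1, p_0 = 1*1 + 0 = 1, q_0 = 1*0 + 1 = 1.
  i=1: a_1=3, p_1 = 3*1 + 1 = 4, q_1 = 3*1 + 0 = 3.
  i=2: a_2=48, p_2 = 48*4 + 1 = 193, q_2 = 48*3 + 1 = 145.
q_2 = 145 > 45, so the last convergent with denominator <= 45 is p_1/q_1 = 4/3.
The closest fraction with denominator <= 45 is either p_1/q_1 or the intermediate fraction (k*p_1 + p_0)/(k*q_1 + q_0) with the largest k >= 1 whose denominator stays <= 45; these approach x as k grows, and every other convergent or intermediate fraction in range is farther away.
Largest k: floor((45 - q_0)/q_1) = floor((45 - 1)/3) = 14.
That gives (14*4 + 1)/(14*3 + 1) = 57/43.
Compare the errors: |x - 4/3| = |390*3 - 4*293|/(293*3) = 2/879, and |x - 57/43| = |390*43 - 57*293|/(293*43) = 69/12599.
Cross-multiplying, 2*12599 = 25198 < 60651 = 69*879, so 2/879 is smaller: the convergent 4/3 is closer to x than 57/43.

4/3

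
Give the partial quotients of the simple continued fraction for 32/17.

Run the Euclidean algorithm on 32 and 17; the successive quotients are the partial quotients a_0, a_1, ... (each step inverts the fractional part left over by the previous one):
  32 = 1*17 + 15, so a_0 = 1.
  17 = 1*15 + 2, so a_1 = 1.
  15 = 7*2 + 1, so a_2 = 7.
  2 = 2*1 + 0, so a_3 = 2.
The remainder reaches 0 after 4 divisions, so the expansion has 4 partial quotients, read off in order.

[1; 1, 7, 2]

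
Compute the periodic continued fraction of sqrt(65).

[8; (16)]

Write x_i = (sqrt(65) + m_i)/d_i with (m_0, d_0) = (0, 1). a_0 = floor(sqrt(65)) = 8, since 8^2 = 64 <= 65 < 81 = 9^2.
Iterate m_{i+1} = d_i*a_i - m_i, d_{i+1} = (65 - m_{i+1}^2)/d_i, a_{i+1} = floor((a_0 + m_{i+1})/d_{i+1}):
  m_1 = 1*8 - 0 = 8, d_1 = (65 - 8^2)/1 = 1/1 = 1, a_1 = floor((8 + 8)/1) = 16.
  m_2 = 1*16 - 8 = 8, d_2 = (65 - 8^2)/1 = 1/1 = 1: (m_2, d_2) = (m_1, d_1) = (8, 1), so from here the quotient a_1 repeats; the period length is 1.
Hence the expansion of sqrt(65) is a_0 = 8 followed by the repeating block 16 (period 1).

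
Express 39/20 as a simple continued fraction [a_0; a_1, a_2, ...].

Run the Euclidean algorithm on 39 and 20; the successive quotients are the partial quotients a_0, a_1, ... (each step inverts the fractional part left over by the previous one):
  39 = 1*20 + 19, so a_0 = 1.
  20 = 1*19 + 1, so a_1 = 1.
  19 = 19*1 + 0, so a_2 = 19.
The remainder reaches 0 after 3 divisions, so the expansion has 3 partial quotients, read off in order.

[1; 1, 19]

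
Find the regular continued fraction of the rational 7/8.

Run the Euclidean algorithm on 7 and 8; the successive quotients are the partial quotients a_0, a_1, ... (each step inverts the fractional part left over by the previous one):
  7 = 0*8 + 7, so a_0 = 0.
  8 = 1*7 + 1, so a_1 = 1.
  7 = 7*1 + 0, so a_2 = 7.
The remainder reaches 0 after 3 divisions, so the expansion has 3 partial quotients, read off in order.

[0; 1, 7]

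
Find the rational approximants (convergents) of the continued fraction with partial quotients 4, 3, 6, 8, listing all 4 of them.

Using the convergent recurrence p_i = a_i*p_{i-1} + p_{i-2}, q_i = a_i*q_{i-1} + q_{i-2} with p_{-2}=0, p_{-1}=1, q_{-2}=1, q_{-1}=0:
  i=0: a_0=4, p_0 = 4*1 + 0 = 4, q_0 = 4*0 + 1 = 1.
  i=1: a_1=3, p_1 = 3*4 + 1 = 13, q_1 = 3*1 + 0 = 3.
  i=2: a_2=6, p_2 = 6*13 + 4 = 82, q_2 = 6*3 + 1 = 19.
  i=3: a_3=8, p_3 = 8*82 + 13 = 669, q_3 = 8*19 + 3 = 155.

4/1, 13/3, 82/19, 669/155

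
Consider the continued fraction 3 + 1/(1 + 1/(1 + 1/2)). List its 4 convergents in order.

Using the convergent recurrence p_i = a_i*p_{i-1} + p_{i-2}, q_i = a_i*q_{i-1} + q_{i-2} with p_{-2}=0, p_{-1}=1, q_{-2}=1, q_{-1}=0:
  i=0: a_0=3, p_0 = 3*1 + 0 = 3, q_0 = 3*0 + 1 = 1.
  i=1: a_1=1, p_1 = 1*3 + 1 = 4, q_1 = 1*1 + 0 = 1.
  i=2: a_2=1, p_2 = 1*4 + 3 = 7, q_2 = 1*1 + 1 = 2.
  i=3: a_3=2, p_3 = 2*7 + 4 = 18, q_3 = 2*2 + 1 = 5.

3/1, 4/1, 7/2, 18/5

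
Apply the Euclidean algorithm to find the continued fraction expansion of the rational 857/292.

Run the Euclidean algorithm on 857 and 292; the successive quotients are the partial quotients a_0, a_1, ... (each step inverts the fractional part left over by the previous one):
  857 = 2*292 + 273, so a_0 = 2.
  292 = 1*273 + 19, so a_1 = 1.
  273 = 14*19 + 7, so a_2 = 14.
  19 = 2*7 + 5, so a_3 = 2.
  7 = 1*5 + 2, so a_4 = 1.
  5 = 2*2 + 1, so a_5 = 2.
  2 = 2*1 + 0, so a_6 = 2.
The remainder reaches 0 after 7 divisions, so the expansion has 7 partial quotients, read off in order.

[2; 1, 14, 2, 1, 2, 2]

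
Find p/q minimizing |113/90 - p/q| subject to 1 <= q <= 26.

29/23

Expand x = 113/90 as a continued fraction with the Euclidean algorithm:
  113 = 1*90 + 23, so a_0 = 1.
  90 = 3*23 + 21, so a_1 = 3.
  23 = 1*21 + 2, so a_2 = 1.
  21 = 10*2 + 1, so a_3 = 10.
  2 = 2*1 + 0, so a_4 = 2.
so x = [1; 3, 1, 10, 2].
Convergents (p_i = a_i*p_{i-1} + p_{i-2}, q_i = a_i*q_{i-1} + q_{i-2} with p_{-2}=0, p_{-1}=1, q_{-2}=1, q_{-1}=0), until the denominator exceeds 26:
  i=0: a_0=1, p_0 = 1*1 + 0 = 1, q_0 = 1*0 + 1 = 1.
  i=1: a_1=3, p_1 = 3*1 + 1 = 4, q_1 = 3*1 + 0 = 3.
  i=2: a_2=1, p_2 = 1*4 + 1 = 5, q_2 = 1*3 + 1 = 4.
  i=3: a_3=10, p_3 = 10*5 + 4 = 54, q_3 = 10*4 + 3 = 43.
q_3 = 43 > 26, so the last convergent with denominator <= 26 is p_2/q_2 = 5/4.
The closest fraction with denominator <= 26 is either p_2/q_2 or the intermediate fraction (k*p_2 + p_1)/(k*q_2 + q_1) with the largest k >= 1 whose denominator stays <= 26; these approach x as k grows, and every other convergent or intermediate fraction in range is farther away.
Largest k: floor((26 - q_1)/q_2) = floor((26 - 3)/4) = 5.
That gives (5*5 + 4)/(5*4 + 3) = 29/23.
Compare the errors: |x - 5/4| = |113*4 - 5*90|/(90*4) = 2/360, and |x - 29/23| = |113*23 - 29*90|/(90*23) = 11/2070.
Cross-multiplying, 11*360 = 3960 < 4140 = 2*2070, so 11/2070 is smaller: the intermediate fraction 29/23 is closer to x than 5/4.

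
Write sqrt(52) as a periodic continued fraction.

Write x_i = (sqrt(52) + m_i)/d_i with (m_0, d_0) = (0, 1). a_0 = floor(sqrt(52)) = 7, since 7^2 = 49 <= 52 < 64 = 8^2.
Iterate m_{i+1} = d_i*a_i - m_i, d_{i+1} = (52 - m_{i+1}^2)/d_i, a_{i+1} = floor((a_0 + m_{i+1})/d_{i+1}):
  m_1 = 1*7 - 0 = 7, d_1 = (52 - 7^2)/1 = 3/1 = 3, a_1 = floor((7 + 7)/3) = 4.
  m_2 = 3*4 - 7 = 5, d_2 = (52 - 5^2)/3 = 27/3 = 9, a_2 = floor((7 + 5)/9) = 1.
  m_3 = 9*1 - 5 = 4, d_3 = (52 - 4^2)/9 = 36/9 = 4, a_3 = floor((7 + 4)/4) = 2.
  m_4 = 4*2 - 4 = 4, d_4 = (52 - 4^2)/4 = 36/4 = 9, a_4 = floor((7 + 4)/9) = 1.
  m_5 = 9*1 - 4 = 5, d_5 = (52 - 5^2)/9 = 27/9 = 3, a_5 = floor((7 + 5)/3) = 4.
  m_6 = 3*4 - 5 = 7, d_6 = (52 - 7^2)/3 = 3/3 = 1, a_6 = floor((7 + 7)/1) = 14.
  m_7 = 1*14 - 7 = 7, d_7 = (52 - 7^2)/1 = 3/1 = 3: (m_7, d_7) = (m_1, d_1) = (7, 3), so from here the quotients repeat a_1, ..., a_6; the period length is 6.
Hence the expansion of sqrt(52) is a_0 = 7 followed by the repeating block 4, 1, 2, 1, 4, 14 (period 6).

[7; (4, 1, 2, 1, 4, 14)]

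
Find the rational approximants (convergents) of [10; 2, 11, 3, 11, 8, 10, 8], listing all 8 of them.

10/1, 21/2, 241/23, 744/71, 8425/804, 68144/6503, 689865/65834, 5587064/533175

Using the convergent recurrence p_i = a_i*p_{i-1} + p_{i-2}, q_i = a_i*q_{i-1} + q_{i-2} with p_{-2}=0, p_{-1}=1, q_{-2}=1, q_{-1}=0:
  i=0: a_0=10, p_0 = 10*1 + 0 = 10, q_0 = 10*0 + 1 = 1.
  i=1: a_1=2, p_1 = 2*10 + 1 = 21, q_1 = 2*1 + 0 = 2.
  i=2: a_2=11, p_2 = 11*21 + 10 = 241, q_2 = 11*2 + 1 = 23.
  i=3: a_3=3, p_3 = 3*241 + 21 = 744, q_3 = 3*23 + 2 = 71.
  i=4: a_4=11, p_4 = 11*744 + 241 = 8425, q_4 = 11*71 + 23 = 804.
  i=5: a_5=8, p_5 = 8*8425 + 744 = 68144, q_5 = 8*804 + 71 = 6503.
  i=6: a_6=10, p_6 = 10*68144 + 8425 = 689865, q_6 = 10*6503 + 804 = 65834.
  i=7: a_7=8, p_7 = 8*689865 + 68144 = 5587064, q_7 = 8*65834 + 6503 = 533175.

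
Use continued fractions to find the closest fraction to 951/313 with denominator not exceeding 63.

Expand x = 951/313 as a continued fraction with the Euclidean algorithm:
  951 = 3*313 + 12, so a_0 = 3.
  313 = 26*12 + 1, so a_1 = 26.
  12 = 12*1 + 0, so a_2 = 12.
so x = [3; 26, 12].
Convergents (p_i = a_i*p_{i-1} + p_{i-2}, q_i = a_i*q_{i-1} + q_{i-2} with p_{-2}=0, p_{-1}=1, q_{-2}=1, q_{-1}=0), until the denominator exceeds 63:
  i=0: a_0=3, p_0 = 3*1 + 0 = 3, q_0 = 3*0 + 1 = 1.
  i=1: a_1=26, p_1 = 26*3 + 1 = 79, q_1 = 26*1 + 0 = 26.
  i=2: a_2=12, p_2 = 12*79 + 3 = 951, q_2 = 12*26 + 1 = 313.
q_2 = 313 > 63, so the last convergent with denominator <= 63 is p_1/q_1 = 79/26.
The closest fraction with denominator <= 63 is either p_1/q_1 or the intermediate fraction (k*p_1 + p_0)/(k*q_1 + q_0) with the largest k >= 1 whose denominator stays <= 63; these approach x as k grows, and every other convergent or intermediate fraction in range is farther away.
Largest k: floor((63 - q_0)/q_1) = floor((63 - 1)/26) = 2.
That gives (2*79 + 3)/(2*26 + 1) = 161/53.
Compare the errors: |x - 79/26| = |951*26 - 79*313|/(313*26) = 1/8138, and |x - 161/53| = |951*53 - 161*313|/(313*53) = 10/16589.
Cross-multiplying, 1*16589 = 16589 < 81380 = 10*8138, so 1/8138 is smaller: the convergent 79/26 is closer to x than 161/53.

79/26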